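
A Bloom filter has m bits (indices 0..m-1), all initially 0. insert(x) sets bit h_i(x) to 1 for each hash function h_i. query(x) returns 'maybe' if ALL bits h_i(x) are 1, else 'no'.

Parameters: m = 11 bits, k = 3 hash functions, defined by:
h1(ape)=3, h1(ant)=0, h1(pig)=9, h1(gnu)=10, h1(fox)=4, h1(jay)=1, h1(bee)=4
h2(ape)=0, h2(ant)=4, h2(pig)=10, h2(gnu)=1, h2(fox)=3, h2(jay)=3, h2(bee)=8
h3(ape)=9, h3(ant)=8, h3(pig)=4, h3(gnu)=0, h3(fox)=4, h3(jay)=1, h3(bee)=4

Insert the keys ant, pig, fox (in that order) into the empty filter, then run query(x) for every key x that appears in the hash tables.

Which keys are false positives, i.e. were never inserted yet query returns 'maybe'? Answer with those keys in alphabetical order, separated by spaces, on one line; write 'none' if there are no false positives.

Answer: ape bee

Derivation:
Start: bits=00000000000
After insert 'ant': sets bits 0 4 8 -> bits=10001000100
After insert 'pig': sets bits 4 9 10 -> bits=10001000111
After insert 'fox': sets bits 3 4 -> bits=10011000111
Not inserted: ape bee gnu jay — query each against bits=10011000111:
query ape: checks bit0=1, bit3=1, bit9=1 (all 1) -> maybe => FALSE POSITIVE
query bee: checks bit4=1, bit8=1 (all 1) -> maybe => FALSE POSITIVE
query gnu: checks bit0=1, bit1=0, bit10=1 (has a 0) -> no => not a false positive
query jay: checks bit1=0, bit3=1 (has a 0) -> no => not a false positive
False positives (alphabetical): ape bee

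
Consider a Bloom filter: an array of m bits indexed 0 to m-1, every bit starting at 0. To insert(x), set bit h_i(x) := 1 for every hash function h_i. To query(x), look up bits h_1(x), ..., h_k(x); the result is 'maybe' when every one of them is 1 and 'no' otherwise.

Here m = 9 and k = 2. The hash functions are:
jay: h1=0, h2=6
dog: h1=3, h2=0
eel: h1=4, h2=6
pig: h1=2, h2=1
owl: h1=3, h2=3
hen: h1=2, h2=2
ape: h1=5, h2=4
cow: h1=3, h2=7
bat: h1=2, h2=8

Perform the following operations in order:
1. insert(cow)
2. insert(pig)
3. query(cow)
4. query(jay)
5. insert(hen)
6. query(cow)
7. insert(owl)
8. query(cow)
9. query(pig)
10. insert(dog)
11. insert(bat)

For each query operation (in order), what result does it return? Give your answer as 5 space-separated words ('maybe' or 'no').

Start: bits=000000000
Op 1: insert cow -> sets bits 3 7 -> bits=000100010
Op 2: insert pig -> sets bits 1 2 -> bits=011100010
Op 3: query cow -> checks bit3=1, bit7=1 (all 1) -> maybe
Op 4: query jay -> checks bit0=0, bit6=0 (has a 0) -> no
Op 5: insert hen -> sets bits 2 -> bits=011100010
Op 6: query cow -> checks bit3=1, bit7=1 (all 1) -> maybe
Op 7: insert owl -> sets bits 3 -> bits=011100010
Op 8: query cow -> checks bit3=1, bit7=1 (all 1) -> maybe
Op 9: query pig -> checks bit1=1, bit2=1 (all 1) -> maybe
Op 10: insert dog -> sets bits 0 3 -> bits=111100010
Op 11: insert bat -> sets bits 2 8 -> bits=111100011
Query results in order: maybe no maybe maybe maybe

Answer: maybe no maybe maybe maybe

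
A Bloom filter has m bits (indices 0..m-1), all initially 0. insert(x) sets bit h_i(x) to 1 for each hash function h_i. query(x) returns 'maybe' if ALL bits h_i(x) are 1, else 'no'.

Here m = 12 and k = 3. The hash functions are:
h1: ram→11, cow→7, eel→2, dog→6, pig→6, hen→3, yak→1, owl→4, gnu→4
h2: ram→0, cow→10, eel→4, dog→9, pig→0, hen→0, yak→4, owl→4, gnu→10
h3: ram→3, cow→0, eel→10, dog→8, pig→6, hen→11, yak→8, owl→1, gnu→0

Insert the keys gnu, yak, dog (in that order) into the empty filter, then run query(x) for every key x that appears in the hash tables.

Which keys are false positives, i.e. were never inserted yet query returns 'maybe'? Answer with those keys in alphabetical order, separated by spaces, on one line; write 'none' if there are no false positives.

Answer: owl pig

Derivation:
Start: bits=000000000000
After insert 'gnu': sets bits 0 4 10 -> bits=100010000010
After insert 'yak': sets bits 1 4 8 -> bits=110010001010
After insert 'dog': sets bits 6 8 9 -> bits=110010101110
Not inserted: cow eel hen owl pig ram — query each against bits=110010101110:
query cow: checks bit0=1, bit7=0, bit10=1 (has a 0) -> no => not a false positive
query eel: checks bit2=0, bit4=1, bit10=1 (has a 0) -> no => not a false positive
query hen: checks bit0=1, bit3=0, bit11=0 (has a 0) -> no => not a false positive
query owl: checks bit1=1, bit4=1 (all 1) -> maybe => FALSE POSITIVE
query pig: checks bit0=1, bit6=1 (all 1) -> maybe => FALSE POSITIVE
query ram: checks bit0=1, bit3=0, bit11=0 (has a 0) -> no => not a false positive
False positives (alphabetical): owl pig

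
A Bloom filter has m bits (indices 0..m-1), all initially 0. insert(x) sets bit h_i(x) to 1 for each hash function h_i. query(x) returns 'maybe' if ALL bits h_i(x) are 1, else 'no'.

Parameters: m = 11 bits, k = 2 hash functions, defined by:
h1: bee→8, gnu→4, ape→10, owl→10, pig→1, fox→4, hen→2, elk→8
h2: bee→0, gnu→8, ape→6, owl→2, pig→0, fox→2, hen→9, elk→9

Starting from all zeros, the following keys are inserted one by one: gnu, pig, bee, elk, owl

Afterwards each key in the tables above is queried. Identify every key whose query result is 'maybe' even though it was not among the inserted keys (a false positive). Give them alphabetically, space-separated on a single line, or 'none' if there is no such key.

Answer: fox hen

Derivation:
Start: bits=00000000000
After insert 'gnu': sets bits 4 8 -> bits=00001000100
After insert 'pig': sets bits 0 1 -> bits=11001000100
After insert 'bee': sets bits 0 8 -> bits=11001000100
After insert 'elk': sets bits 8 9 -> bits=11001000110
After insert 'owl': sets bits 2 10 -> bits=11101000111
Not inserted: ape fox hen — query each against bits=11101000111:
query ape: checks bit6=0, bit10=1 (has a 0) -> no => not a false positive
query fox: checks bit2=1, bit4=1 (all 1) -> maybe => FALSE POSITIVE
query hen: checks bit2=1, bit9=1 (all 1) -> maybe => FALSE POSITIVE
False positives (alphabetical): fox hen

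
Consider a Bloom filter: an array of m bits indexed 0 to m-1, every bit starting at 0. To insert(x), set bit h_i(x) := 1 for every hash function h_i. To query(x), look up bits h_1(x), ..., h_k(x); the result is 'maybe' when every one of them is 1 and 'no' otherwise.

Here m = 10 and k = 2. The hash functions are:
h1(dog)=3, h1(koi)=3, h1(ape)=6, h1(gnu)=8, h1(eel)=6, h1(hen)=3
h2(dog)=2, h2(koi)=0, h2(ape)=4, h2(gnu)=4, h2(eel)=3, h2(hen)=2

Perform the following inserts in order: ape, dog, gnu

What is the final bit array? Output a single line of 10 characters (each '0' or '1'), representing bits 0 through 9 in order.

Answer: 0011101010

Derivation:
Start: bits=0000000000
After insert 'ape': sets bits 4 6 -> bits=0000101000
After insert 'dog': sets bits 2 3 -> bits=0011101000
After insert 'gnu': sets bits 4 8 -> bits=0011101010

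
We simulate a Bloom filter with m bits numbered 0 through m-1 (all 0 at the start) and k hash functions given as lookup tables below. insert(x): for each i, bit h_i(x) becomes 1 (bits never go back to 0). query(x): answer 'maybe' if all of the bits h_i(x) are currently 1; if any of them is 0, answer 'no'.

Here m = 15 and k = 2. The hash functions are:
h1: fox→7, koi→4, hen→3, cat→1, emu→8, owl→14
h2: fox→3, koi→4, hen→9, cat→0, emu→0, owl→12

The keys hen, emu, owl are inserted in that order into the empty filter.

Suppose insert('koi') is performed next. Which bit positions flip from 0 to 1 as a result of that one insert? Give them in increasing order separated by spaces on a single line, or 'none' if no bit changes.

Start: bits=000000000000000
After insert 'hen': sets bits 3 9 -> bits=000100000100000
After insert 'emu': sets bits 0 8 -> bits=100100001100000
After insert 'owl': sets bits 12 14 -> bits=100100001100101
insert 'koi' would touch bits 4; currently bit4=0
Bits that are 0 among those (would change 0->1): 4

Answer: 4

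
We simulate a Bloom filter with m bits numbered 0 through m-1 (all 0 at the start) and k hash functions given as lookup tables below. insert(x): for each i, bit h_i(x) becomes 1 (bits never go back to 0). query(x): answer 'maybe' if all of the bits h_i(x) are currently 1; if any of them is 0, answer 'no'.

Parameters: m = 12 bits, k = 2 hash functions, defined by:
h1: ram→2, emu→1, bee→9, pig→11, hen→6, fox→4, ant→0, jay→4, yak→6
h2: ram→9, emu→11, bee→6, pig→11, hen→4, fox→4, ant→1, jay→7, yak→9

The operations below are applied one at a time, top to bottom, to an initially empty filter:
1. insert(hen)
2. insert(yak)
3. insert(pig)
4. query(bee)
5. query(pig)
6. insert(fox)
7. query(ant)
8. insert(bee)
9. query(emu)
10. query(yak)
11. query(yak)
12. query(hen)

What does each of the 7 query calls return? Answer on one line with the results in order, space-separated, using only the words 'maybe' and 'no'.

Start: bits=000000000000
Op 1: insert hen -> sets bits 4 6 -> bits=000010100000
Op 2: insert yak -> sets bits 6 9 -> bits=000010100100
Op 3: insert pig -> sets bits 11 -> bits=000010100101
Op 4: query bee -> checks bit6=1, bit9=1 (all 1) -> maybe
Op 5: query pig -> checks bit11=1 (all 1) -> maybe
Op 6: insert fox -> sets bits 4 -> bits=000010100101
Op 7: query ant -> checks bit0=0, bit1=0 (has a 0) -> no
Op 8: insert bee -> sets bits 6 9 -> bits=000010100101
Op 9: query emu -> checks bit1=0, bit11=1 (has a 0) -> no
Op 10: query yak -> checks bit6=1, bit9=1 (all 1) -> maybe
Op 11: query yak -> checks bit6=1, bit9=1 (all 1) -> maybe
Op 12: query hen -> checks bit4=1, bit6=1 (all 1) -> maybe
Query results in order: maybe maybe no no maybe maybe maybe

Answer: maybe maybe no no maybe maybe maybe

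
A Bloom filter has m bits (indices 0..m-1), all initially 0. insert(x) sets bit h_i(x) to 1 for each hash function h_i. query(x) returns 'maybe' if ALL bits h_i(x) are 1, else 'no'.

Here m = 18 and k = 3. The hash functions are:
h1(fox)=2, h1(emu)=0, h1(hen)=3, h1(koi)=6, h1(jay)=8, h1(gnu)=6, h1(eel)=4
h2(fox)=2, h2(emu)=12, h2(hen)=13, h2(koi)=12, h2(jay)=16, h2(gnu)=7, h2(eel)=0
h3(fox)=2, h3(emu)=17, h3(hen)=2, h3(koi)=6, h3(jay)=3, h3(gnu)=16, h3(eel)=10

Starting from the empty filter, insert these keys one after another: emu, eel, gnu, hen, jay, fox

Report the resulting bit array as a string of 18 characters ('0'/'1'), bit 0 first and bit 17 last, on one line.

Answer: 101110111010110011

Derivation:
Start: bits=000000000000000000
After insert 'emu': sets bits 0 12 17 -> bits=100000000000100001
After insert 'eel': sets bits 0 4 10 -> bits=100010000010100001
After insert 'gnu': sets bits 6 7 16 -> bits=100010110010100011
After insert 'hen': sets bits 2 3 13 -> bits=101110110010110011
After insert 'jay': sets bits 3 8 16 -> bits=101110111010110011
After insert 'fox': sets bits 2 -> bits=101110111010110011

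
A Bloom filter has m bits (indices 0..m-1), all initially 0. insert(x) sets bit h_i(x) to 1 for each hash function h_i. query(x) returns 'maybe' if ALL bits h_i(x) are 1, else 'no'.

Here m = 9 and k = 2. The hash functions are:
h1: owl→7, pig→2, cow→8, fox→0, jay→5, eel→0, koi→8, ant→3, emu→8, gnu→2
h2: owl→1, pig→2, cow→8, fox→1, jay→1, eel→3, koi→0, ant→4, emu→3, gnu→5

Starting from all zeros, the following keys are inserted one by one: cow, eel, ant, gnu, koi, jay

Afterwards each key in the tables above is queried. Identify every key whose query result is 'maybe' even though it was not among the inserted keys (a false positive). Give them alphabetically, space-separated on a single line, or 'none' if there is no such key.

Answer: emu fox pig

Derivation:
Start: bits=000000000
After insert 'cow': sets bits 8 -> bits=000000001
After insert 'eel': sets bits 0 3 -> bits=100100001
After insert 'ant': sets bits 3 4 -> bits=100110001
After insert 'gnu': sets bits 2 5 -> bits=101111001
After insert 'koi': sets bits 0 8 -> bits=101111001
After insert 'jay': sets bits 1 5 -> bits=111111001
Not inserted: emu fox owl pig — query each against bits=111111001:
query emu: checks bit3=1, bit8=1 (all 1) -> maybe => FALSE POSITIVE
query fox: checks bit0=1, bit1=1 (all 1) -> maybe => FALSE POSITIVE
query owl: checks bit1=1, bit7=0 (has a 0) -> no => not a false positive
query pig: checks bit2=1 (all 1) -> maybe => FALSE POSITIVE
False positives (alphabetical): emu fox pig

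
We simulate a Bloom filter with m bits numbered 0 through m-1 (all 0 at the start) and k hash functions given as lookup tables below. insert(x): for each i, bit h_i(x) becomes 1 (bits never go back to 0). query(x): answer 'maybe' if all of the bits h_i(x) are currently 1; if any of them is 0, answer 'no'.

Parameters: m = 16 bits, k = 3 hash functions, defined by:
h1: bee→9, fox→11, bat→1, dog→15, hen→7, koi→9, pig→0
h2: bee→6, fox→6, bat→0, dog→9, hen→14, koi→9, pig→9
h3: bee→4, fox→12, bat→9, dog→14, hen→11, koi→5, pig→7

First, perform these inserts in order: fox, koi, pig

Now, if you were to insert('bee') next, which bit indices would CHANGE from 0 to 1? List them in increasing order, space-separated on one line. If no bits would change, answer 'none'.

Start: bits=0000000000000000
After insert 'fox': sets bits 6 11 12 -> bits=0000001000011000
After insert 'koi': sets bits 5 9 -> bits=0000011001011000
After insert 'pig': sets bits 0 7 9 -> bits=1000011101011000
insert 'bee' would touch bits 4 6 9; currently bit4=0, bit6=1, bit9=1
Bits that are 0 among those (would change 0->1): 4

Answer: 4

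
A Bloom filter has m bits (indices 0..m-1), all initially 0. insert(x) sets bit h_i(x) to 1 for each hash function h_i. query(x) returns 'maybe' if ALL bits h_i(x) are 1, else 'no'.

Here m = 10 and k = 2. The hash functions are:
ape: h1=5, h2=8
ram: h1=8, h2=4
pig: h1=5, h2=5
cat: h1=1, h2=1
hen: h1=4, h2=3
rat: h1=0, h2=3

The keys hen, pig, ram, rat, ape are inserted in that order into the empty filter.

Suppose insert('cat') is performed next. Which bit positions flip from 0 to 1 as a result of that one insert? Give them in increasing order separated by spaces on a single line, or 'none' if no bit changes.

Answer: 1

Derivation:
Start: bits=0000000000
After insert 'hen': sets bits 3 4 -> bits=0001100000
After insert 'pig': sets bits 5 -> bits=0001110000
After insert 'ram': sets bits 4 8 -> bits=0001110010
After insert 'rat': sets bits 0 3 -> bits=1001110010
After insert 'ape': sets bits 5 8 -> bits=1001110010
insert 'cat' would touch bits 1; currently bit1=0
Bits that are 0 among those (would change 0->1): 1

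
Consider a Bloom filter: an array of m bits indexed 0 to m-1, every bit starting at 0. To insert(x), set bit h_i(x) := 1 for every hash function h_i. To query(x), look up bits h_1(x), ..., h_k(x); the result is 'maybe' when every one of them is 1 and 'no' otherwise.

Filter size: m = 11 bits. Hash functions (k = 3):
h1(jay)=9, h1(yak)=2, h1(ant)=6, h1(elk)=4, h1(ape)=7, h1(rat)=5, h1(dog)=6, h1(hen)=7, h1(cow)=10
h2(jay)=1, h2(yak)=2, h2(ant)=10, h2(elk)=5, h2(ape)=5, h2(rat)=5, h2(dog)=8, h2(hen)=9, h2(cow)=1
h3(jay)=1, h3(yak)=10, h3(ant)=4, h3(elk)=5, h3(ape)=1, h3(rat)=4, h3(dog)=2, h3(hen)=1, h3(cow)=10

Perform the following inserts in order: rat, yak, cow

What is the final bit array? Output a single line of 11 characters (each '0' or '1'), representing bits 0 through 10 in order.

Start: bits=00000000000
After insert 'rat': sets bits 4 5 -> bits=00001100000
After insert 'yak': sets bits 2 10 -> bits=00101100001
After insert 'cow': sets bits 1 10 -> bits=01101100001

Answer: 01101100001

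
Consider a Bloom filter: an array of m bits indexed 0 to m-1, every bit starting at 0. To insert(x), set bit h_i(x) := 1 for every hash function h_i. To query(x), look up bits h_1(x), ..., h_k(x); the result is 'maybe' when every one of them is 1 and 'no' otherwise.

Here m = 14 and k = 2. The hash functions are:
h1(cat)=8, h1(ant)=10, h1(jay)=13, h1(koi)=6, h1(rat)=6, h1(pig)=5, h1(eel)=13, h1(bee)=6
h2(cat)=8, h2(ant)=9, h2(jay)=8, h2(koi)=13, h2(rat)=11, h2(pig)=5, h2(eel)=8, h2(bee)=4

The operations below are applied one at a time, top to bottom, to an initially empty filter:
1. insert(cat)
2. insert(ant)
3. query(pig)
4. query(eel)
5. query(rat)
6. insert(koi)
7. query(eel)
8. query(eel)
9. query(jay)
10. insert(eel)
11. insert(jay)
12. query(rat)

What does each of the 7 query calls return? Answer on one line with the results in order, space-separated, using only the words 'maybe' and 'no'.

Start: bits=00000000000000
Op 1: insert cat -> sets bits 8 -> bits=00000000100000
Op 2: insert ant -> sets bits 9 10 -> bits=00000000111000
Op 3: query pig -> checks bit5=0 (has a 0) -> no
Op 4: query eel -> checks bit8=1, bit13=0 (has a 0) -> no
Op 5: query rat -> checks bit6=0, bit11=0 (has a 0) -> no
Op 6: insert koi -> sets bits 6 13 -> bits=00000010111001
Op 7: query eel -> checks bit8=1, bit13=1 (all 1) -> maybe
Op 8: query eel -> checks bit8=1, bit13=1 (all 1) -> maybe
Op 9: query jay -> checks bit8=1, bit13=1 (all 1) -> maybe
Op 10: insert eel -> sets bits 8 13 -> bits=00000010111001
Op 11: insert jay -> sets bits 8 13 -> bits=00000010111001
Op 12: query rat -> checks bit6=1, bit11=0 (has a 0) -> no
Query results in order: no no no maybe maybe maybe no

Answer: no no no maybe maybe maybe no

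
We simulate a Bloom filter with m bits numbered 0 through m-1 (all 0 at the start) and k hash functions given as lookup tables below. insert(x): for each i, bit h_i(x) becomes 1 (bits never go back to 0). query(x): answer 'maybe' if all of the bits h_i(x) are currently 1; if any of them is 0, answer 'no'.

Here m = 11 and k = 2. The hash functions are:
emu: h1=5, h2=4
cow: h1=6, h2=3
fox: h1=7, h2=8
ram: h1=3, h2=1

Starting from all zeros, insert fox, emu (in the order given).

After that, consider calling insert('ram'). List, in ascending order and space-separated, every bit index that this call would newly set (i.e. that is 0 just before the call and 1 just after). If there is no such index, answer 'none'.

Answer: 1 3

Derivation:
Start: bits=00000000000
After insert 'fox': sets bits 7 8 -> bits=00000001100
After insert 'emu': sets bits 4 5 -> bits=00001101100
insert 'ram' would touch bits 1 3; currently bit1=0, bit3=0
Bits that are 0 among those (would change 0->1): 1 3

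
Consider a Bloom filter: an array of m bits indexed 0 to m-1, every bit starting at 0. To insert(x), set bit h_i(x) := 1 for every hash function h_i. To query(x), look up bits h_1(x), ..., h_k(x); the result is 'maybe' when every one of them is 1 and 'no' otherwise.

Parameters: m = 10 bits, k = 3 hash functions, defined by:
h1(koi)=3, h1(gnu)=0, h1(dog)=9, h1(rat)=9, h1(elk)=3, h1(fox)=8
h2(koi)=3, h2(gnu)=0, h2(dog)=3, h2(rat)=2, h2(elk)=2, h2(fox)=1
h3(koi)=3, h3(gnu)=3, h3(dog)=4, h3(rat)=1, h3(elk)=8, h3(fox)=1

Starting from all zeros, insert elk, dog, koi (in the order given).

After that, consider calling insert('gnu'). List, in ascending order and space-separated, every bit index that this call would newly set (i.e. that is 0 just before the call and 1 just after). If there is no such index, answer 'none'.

Answer: 0

Derivation:
Start: bits=0000000000
After insert 'elk': sets bits 2 3 8 -> bits=0011000010
After insert 'dog': sets bits 3 4 9 -> bits=0011100011
After insert 'koi': sets bits 3 -> bits=0011100011
insert 'gnu' would touch bits 0 3; currently bit0=0, bit3=1
Bits that are 0 among those (would change 0->1): 0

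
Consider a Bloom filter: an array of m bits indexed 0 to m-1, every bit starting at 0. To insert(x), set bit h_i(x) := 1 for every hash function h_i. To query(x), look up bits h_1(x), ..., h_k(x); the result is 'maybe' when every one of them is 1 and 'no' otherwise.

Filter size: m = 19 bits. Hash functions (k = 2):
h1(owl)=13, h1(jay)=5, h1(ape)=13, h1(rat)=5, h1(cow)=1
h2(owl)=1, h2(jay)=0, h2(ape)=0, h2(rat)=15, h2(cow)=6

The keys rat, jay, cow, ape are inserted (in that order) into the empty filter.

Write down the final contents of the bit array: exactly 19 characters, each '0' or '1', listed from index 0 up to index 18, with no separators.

Start: bits=0000000000000000000
After insert 'rat': sets bits 5 15 -> bits=0000010000000001000
After insert 'jay': sets bits 0 5 -> bits=1000010000000001000
After insert 'cow': sets bits 1 6 -> bits=1100011000000001000
After insert 'ape': sets bits 0 13 -> bits=1100011000000101000

Answer: 1100011000000101000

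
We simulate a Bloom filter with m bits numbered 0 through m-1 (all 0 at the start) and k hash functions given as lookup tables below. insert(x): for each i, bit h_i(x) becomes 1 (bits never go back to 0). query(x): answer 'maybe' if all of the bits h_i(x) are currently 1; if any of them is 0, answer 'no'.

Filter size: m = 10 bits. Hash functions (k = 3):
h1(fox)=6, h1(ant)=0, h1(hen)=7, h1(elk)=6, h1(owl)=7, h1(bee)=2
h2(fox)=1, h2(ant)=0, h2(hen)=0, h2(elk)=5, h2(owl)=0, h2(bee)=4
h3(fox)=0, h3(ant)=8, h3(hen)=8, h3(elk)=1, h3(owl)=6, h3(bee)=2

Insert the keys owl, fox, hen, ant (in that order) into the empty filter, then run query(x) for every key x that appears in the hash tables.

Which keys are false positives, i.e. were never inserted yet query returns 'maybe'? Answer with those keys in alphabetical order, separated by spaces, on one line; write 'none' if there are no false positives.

Start: bits=0000000000
After insert 'owl': sets bits 0 6 7 -> bits=1000001100
After insert 'fox': sets bits 0 1 6 -> bits=1100001100
After insert 'hen': sets bits 0 7 8 -> bits=1100001110
After insert 'ant': sets bits 0 8 -> bits=1100001110
Not inserted: bee elk — query each against bits=1100001110:
query bee: checks bit2=0, bit4=0 (has a 0) -> no => not a false positive
query elk: checks bit1=1, bit5=0, bit6=1 (has a 0) -> no => not a false positive
False positives (alphabetical): none

Answer: none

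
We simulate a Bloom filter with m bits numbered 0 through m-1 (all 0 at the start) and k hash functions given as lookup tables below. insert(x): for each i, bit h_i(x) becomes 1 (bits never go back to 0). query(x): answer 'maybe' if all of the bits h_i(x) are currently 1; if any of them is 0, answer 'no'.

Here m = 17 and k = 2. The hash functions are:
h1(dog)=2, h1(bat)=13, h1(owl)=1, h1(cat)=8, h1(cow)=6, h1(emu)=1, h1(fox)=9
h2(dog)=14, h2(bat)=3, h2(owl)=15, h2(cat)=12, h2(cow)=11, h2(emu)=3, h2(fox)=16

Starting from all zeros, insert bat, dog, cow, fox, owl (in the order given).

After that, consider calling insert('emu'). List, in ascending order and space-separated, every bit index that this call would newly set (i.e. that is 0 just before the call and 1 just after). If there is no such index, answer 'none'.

Start: bits=00000000000000000
After insert 'bat': sets bits 3 13 -> bits=00010000000001000
After insert 'dog': sets bits 2 14 -> bits=00110000000001100
After insert 'cow': sets bits 6 11 -> bits=00110010000101100
After insert 'fox': sets bits 9 16 -> bits=00110010010101101
After insert 'owl': sets bits 1 15 -> bits=01110010010101111
insert 'emu' would touch bits 1 3; currently bit1=1, bit3=1
Bits that are 0 among those (would change 0->1): none

Answer: none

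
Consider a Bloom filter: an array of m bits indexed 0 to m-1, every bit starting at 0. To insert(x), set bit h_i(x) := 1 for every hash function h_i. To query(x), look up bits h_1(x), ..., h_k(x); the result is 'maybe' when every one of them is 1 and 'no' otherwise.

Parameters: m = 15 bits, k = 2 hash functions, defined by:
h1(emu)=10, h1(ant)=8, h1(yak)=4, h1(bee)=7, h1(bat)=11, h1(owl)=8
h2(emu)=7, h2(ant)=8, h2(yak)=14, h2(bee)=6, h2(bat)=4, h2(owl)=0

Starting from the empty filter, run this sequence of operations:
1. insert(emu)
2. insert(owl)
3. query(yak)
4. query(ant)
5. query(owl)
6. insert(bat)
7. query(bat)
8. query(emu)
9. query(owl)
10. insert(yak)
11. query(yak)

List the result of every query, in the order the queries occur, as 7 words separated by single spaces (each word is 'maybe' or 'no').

Answer: no maybe maybe maybe maybe maybe maybe

Derivation:
Start: bits=000000000000000
Op 1: insert emu -> sets bits 7 10 -> bits=000000010010000
Op 2: insert owl -> sets bits 0 8 -> bits=100000011010000
Op 3: query yak -> checks bit4=0, bit14=0 (has a 0) -> no
Op 4: query ant -> checks bit8=1 (all 1) -> maybe
Op 5: query owl -> checks bit0=1, bit8=1 (all 1) -> maybe
Op 6: insert bat -> sets bits 4 11 -> bits=100010011011000
Op 7: query bat -> checks bit4=1, bit11=1 (all 1) -> maybe
Op 8: query emu -> checks bit7=1, bit10=1 (all 1) -> maybe
Op 9: query owl -> checks bit0=1, bit8=1 (all 1) -> maybe
Op 10: insert yak -> sets bits 4 14 -> bits=100010011011001
Op 11: query yak -> checks bit4=1, bit14=1 (all 1) -> maybe
Query results in order: no maybe maybe maybe maybe maybe maybe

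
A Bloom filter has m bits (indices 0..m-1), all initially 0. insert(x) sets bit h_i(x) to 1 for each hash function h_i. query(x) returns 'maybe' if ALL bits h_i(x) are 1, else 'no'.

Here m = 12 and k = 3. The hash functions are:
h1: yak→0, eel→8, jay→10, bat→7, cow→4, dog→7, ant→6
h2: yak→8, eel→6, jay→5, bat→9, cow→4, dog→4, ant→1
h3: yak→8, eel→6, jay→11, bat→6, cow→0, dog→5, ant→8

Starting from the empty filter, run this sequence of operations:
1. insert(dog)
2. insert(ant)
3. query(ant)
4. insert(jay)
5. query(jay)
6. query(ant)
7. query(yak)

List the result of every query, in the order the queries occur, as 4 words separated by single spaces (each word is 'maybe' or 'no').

Start: bits=000000000000
Op 1: insert dog -> sets bits 4 5 7 -> bits=000011010000
Op 2: insert ant -> sets bits 1 6 8 -> bits=010011111000
Op 3: query ant -> checks bit1=1, bit6=1, bit8=1 (all 1) -> maybe
Op 4: insert jay -> sets bits 5 10 11 -> bits=010011111011
Op 5: query jay -> checks bit5=1, bit10=1, bit11=1 (all 1) -> maybe
Op 6: query ant -> checks bit1=1, bit6=1, bit8=1 (all 1) -> maybe
Op 7: query yak -> checks bit0=0, bit8=1 (has a 0) -> no
Query results in order: maybe maybe maybe no

Answer: maybe maybe maybe no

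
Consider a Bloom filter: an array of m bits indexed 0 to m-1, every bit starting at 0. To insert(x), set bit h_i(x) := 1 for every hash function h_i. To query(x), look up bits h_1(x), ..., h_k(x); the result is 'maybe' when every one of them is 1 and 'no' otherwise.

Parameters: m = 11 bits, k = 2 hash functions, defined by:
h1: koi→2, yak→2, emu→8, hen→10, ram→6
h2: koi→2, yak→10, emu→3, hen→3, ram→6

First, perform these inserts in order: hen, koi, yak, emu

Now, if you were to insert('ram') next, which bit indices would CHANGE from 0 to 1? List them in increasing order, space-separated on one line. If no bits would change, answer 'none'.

Answer: 6

Derivation:
Start: bits=00000000000
After insert 'hen': sets bits 3 10 -> bits=00010000001
After insert 'koi': sets bits 2 -> bits=00110000001
After insert 'yak': sets bits 2 10 -> bits=00110000001
After insert 'emu': sets bits 3 8 -> bits=00110000101
insert 'ram' would touch bits 6; currently bit6=0
Bits that are 0 among those (would change 0->1): 6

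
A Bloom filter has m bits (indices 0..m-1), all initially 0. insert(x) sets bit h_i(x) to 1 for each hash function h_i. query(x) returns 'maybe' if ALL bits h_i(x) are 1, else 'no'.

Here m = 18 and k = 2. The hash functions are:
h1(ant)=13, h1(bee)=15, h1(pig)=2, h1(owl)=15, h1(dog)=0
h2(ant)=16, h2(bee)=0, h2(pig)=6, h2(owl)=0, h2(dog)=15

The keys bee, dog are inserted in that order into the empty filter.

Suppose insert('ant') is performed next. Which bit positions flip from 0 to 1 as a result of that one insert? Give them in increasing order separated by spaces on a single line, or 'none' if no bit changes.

Answer: 13 16

Derivation:
Start: bits=000000000000000000
After insert 'bee': sets bits 0 15 -> bits=100000000000000100
After insert 'dog': sets bits 0 15 -> bits=100000000000000100
insert 'ant' would touch bits 13 16; currently bit13=0, bit16=0
Bits that are 0 among those (would change 0->1): 13 16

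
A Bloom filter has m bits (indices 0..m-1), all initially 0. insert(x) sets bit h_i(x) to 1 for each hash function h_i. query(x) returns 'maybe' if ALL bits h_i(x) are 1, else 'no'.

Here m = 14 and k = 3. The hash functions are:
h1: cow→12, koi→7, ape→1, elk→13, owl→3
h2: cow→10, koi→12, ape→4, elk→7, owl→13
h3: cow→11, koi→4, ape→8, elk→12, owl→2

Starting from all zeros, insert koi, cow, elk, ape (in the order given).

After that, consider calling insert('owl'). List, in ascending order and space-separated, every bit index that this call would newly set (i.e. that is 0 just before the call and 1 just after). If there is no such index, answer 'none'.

Answer: 2 3

Derivation:
Start: bits=00000000000000
After insert 'koi': sets bits 4 7 12 -> bits=00001001000010
After insert 'cow': sets bits 10 11 12 -> bits=00001001001110
After insert 'elk': sets bits 7 12 13 -> bits=00001001001111
After insert 'ape': sets bits 1 4 8 -> bits=01001001101111
insert 'owl' would touch bits 2 3 13; currently bit2=0, bit3=0, bit13=1
Bits that are 0 among those (would change 0->1): 2 3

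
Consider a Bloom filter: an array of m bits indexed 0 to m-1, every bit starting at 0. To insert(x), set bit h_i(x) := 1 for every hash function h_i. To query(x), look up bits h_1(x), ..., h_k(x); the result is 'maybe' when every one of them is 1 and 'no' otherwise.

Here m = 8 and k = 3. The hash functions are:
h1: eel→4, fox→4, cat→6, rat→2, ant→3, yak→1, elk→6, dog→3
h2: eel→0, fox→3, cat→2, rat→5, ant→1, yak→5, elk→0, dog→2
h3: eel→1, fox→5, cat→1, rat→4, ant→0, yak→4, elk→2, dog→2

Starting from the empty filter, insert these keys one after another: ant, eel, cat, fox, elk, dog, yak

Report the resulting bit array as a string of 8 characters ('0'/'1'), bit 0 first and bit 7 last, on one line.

Answer: 11111110

Derivation:
Start: bits=00000000
After insert 'ant': sets bits 0 1 3 -> bits=11010000
After insert 'eel': sets bits 0 1 4 -> bits=11011000
After insert 'cat': sets bits 1 2 6 -> bits=11111010
After insert 'fox': sets bits 3 4 5 -> bits=11111110
After insert 'elk': sets bits 0 2 6 -> bits=11111110
After insert 'dog': sets bits 2 3 -> bits=11111110
After insert 'yak': sets bits 1 4 5 -> bits=11111110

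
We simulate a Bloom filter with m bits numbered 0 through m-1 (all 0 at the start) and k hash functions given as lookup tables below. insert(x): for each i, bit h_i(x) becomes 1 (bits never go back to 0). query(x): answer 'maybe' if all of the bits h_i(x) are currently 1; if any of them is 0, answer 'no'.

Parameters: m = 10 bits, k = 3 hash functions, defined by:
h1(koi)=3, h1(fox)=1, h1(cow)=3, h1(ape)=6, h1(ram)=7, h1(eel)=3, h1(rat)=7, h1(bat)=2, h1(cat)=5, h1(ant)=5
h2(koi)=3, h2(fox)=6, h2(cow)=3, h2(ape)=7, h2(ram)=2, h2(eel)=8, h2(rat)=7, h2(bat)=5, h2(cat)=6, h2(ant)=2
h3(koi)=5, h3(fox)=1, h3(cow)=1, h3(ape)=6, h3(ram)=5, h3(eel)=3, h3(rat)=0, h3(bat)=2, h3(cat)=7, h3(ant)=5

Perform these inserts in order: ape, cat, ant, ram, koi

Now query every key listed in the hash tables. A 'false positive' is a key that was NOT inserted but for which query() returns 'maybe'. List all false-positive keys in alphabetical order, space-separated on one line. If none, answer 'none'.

Answer: bat

Derivation:
Start: bits=0000000000
After insert 'ape': sets bits 6 7 -> bits=0000001100
After insert 'cat': sets bits 5 6 7 -> bits=0000011100
After insert 'ant': sets bits 2 5 -> bits=0010011100
After insert 'ram': sets bits 2 5 7 -> bits=0010011100
After insert 'koi': sets bits 3 5 -> bits=0011011100
Not inserted: bat cow eel fox rat — query each against bits=0011011100:
query bat: checks bit2=1, bit5=1 (all 1) -> maybe => FALSE POSITIVE
query cow: checks bit1=0, bit3=1 (has a 0) -> no => not a false positive
query eel: checks bit3=1, bit8=0 (has a 0) -> no => not a false positive
query fox: checks bit1=0, bit6=1 (has a 0) -> no => not a false positive
query rat: checks bit0=0, bit7=1 (has a 0) -> no => not a false positive
False positives (alphabetical): bat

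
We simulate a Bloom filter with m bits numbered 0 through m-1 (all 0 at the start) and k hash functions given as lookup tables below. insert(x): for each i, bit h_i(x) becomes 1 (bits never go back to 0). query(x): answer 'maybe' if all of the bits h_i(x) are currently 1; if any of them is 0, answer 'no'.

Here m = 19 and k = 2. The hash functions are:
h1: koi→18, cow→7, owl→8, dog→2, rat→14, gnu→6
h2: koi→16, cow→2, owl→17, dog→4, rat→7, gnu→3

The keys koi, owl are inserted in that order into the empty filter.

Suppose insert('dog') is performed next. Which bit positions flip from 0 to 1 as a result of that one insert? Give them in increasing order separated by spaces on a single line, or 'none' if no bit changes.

Start: bits=0000000000000000000
After insert 'koi': sets bits 16 18 -> bits=0000000000000000101
After insert 'owl': sets bits 8 17 -> bits=0000000010000000111
insert 'dog' would touch bits 2 4; currently bit2=0, bit4=0
Bits that are 0 among those (would change 0->1): 2 4

Answer: 2 4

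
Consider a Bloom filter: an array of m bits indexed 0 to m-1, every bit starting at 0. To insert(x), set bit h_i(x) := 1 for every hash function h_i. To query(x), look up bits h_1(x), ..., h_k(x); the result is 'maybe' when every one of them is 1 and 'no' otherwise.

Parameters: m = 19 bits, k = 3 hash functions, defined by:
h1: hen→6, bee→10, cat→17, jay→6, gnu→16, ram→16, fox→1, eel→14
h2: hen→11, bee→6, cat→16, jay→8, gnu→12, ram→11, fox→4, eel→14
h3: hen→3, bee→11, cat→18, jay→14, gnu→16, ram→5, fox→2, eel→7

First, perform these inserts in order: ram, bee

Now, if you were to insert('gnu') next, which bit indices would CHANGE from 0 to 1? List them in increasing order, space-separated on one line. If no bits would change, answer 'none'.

Answer: 12

Derivation:
Start: bits=0000000000000000000
After insert 'ram': sets bits 5 11 16 -> bits=0000010000010000100
After insert 'bee': sets bits 6 10 11 -> bits=0000011000110000100
insert 'gnu' would touch bits 12 16; currently bit12=0, bit16=1
Bits that are 0 among those (would change 0->1): 12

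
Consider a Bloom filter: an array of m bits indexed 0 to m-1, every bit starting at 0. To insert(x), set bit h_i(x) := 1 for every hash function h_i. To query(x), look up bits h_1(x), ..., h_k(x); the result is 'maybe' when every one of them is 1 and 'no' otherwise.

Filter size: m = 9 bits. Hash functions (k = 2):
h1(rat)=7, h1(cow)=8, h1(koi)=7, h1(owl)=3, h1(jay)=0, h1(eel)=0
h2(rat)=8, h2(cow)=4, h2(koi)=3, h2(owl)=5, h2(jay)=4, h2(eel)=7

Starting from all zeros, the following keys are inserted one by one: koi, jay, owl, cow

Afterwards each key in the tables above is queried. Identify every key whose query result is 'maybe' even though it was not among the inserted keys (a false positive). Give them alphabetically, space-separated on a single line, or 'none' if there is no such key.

Start: bits=000000000
After insert 'koi': sets bits 3 7 -> bits=000100010
After insert 'jay': sets bits 0 4 -> bits=100110010
After insert 'owl': sets bits 3 5 -> bits=100111010
After insert 'cow': sets bits 4 8 -> bits=100111011
Not inserted: eel rat — query each against bits=100111011:
query eel: checks bit0=1, bit7=1 (all 1) -> maybe => FALSE POSITIVE
query rat: checks bit7=1, bit8=1 (all 1) -> maybe => FALSE POSITIVE
False positives (alphabetical): eel rat

Answer: eel rat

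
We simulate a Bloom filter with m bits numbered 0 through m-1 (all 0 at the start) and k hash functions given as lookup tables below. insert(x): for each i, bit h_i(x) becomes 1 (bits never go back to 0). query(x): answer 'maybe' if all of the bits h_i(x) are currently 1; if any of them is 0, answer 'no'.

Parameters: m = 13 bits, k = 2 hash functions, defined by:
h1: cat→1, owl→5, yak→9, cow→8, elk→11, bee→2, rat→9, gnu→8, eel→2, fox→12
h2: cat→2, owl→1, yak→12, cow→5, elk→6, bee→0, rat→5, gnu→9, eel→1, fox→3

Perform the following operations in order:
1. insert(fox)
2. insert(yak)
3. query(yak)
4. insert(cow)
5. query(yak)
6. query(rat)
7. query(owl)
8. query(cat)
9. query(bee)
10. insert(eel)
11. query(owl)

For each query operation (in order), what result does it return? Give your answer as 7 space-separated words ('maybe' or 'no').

Start: bits=0000000000000
Op 1: insert fox -> sets bits 3 12 -> bits=0001000000001
Op 2: insert yak -> sets bits 9 12 -> bits=0001000001001
Op 3: query yak -> checks bit9=1, bit12=1 (all 1) -> maybe
Op 4: insert cow -> sets bits 5 8 -> bits=0001010011001
Op 5: query yak -> checks bit9=1, bit12=1 (all 1) -> maybe
Op 6: query rat -> checks bit5=1, bit9=1 (all 1) -> maybe
Op 7: query owl -> checks bit1=0, bit5=1 (has a 0) -> no
Op 8: query cat -> checks bit1=0, bit2=0 (has a 0) -> no
Op 9: query bee -> checks bit0=0, bit2=0 (has a 0) -> no
Op 10: insert eel -> sets bits 1 2 -> bits=0111010011001
Op 11: query owl -> checks bit1=1, bit5=1 (all 1) -> maybe
Query results in order: maybe maybe maybe no no no maybe

Answer: maybe maybe maybe no no no maybe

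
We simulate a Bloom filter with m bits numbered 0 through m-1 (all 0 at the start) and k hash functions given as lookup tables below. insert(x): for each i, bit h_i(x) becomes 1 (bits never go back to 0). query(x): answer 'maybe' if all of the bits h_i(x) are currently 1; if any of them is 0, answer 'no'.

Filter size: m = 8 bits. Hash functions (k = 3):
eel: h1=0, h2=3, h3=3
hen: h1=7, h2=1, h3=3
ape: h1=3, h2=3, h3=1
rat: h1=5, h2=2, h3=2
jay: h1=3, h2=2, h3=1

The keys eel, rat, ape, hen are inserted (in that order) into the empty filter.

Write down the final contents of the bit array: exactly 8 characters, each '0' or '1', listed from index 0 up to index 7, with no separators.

Answer: 11110101

Derivation:
Start: bits=00000000
After insert 'eel': sets bits 0 3 -> bits=10010000
After insert 'rat': sets bits 2 5 -> bits=10110100
After insert 'ape': sets bits 1 3 -> bits=11110100
After insert 'hen': sets bits 1 3 7 -> bits=11110101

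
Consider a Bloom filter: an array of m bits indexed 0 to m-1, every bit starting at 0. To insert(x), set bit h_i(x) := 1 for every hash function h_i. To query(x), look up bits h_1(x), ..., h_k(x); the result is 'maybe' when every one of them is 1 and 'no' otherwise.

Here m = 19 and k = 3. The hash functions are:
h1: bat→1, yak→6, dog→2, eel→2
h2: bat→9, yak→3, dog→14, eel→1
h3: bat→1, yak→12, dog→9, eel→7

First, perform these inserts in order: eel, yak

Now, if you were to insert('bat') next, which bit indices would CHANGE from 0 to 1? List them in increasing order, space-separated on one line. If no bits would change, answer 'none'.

Answer: 9

Derivation:
Start: bits=0000000000000000000
After insert 'eel': sets bits 1 2 7 -> bits=0110000100000000000
After insert 'yak': sets bits 3 6 12 -> bits=0111001100001000000
insert 'bat' would touch bits 1 9; currently bit1=1, bit9=0
Bits that are 0 among those (would change 0->1): 9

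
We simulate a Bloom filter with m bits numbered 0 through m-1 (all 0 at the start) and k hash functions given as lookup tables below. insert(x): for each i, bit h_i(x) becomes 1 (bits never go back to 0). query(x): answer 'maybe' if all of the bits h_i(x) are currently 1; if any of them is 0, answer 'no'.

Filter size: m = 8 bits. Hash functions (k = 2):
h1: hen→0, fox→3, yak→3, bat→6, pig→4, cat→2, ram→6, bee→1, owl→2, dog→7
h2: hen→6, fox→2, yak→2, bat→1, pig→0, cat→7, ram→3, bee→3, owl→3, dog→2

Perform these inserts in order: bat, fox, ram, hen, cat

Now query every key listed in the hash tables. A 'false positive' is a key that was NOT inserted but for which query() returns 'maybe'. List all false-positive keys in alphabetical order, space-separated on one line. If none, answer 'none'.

Start: bits=00000000
After insert 'bat': sets bits 1 6 -> bits=01000010
After insert 'fox': sets bits 2 3 -> bits=01110010
After insert 'ram': sets bits 3 6 -> bits=01110010
After insert 'hen': sets bits 0 6 -> bits=11110010
After insert 'cat': sets bits 2 7 -> bits=11110011
Not inserted: bee dog owl pig yak — query each against bits=11110011:
query bee: checks bit1=1, bit3=1 (all 1) -> maybe => FALSE POSITIVE
query dog: checks bit2=1, bit7=1 (all 1) -> maybe => FALSE POSITIVE
query owl: checks bit2=1, bit3=1 (all 1) -> maybe => FALSE POSITIVE
query pig: checks bit0=1, bit4=0 (has a 0) -> no => not a false positive
query yak: checks bit2=1, bit3=1 (all 1) -> maybe => FALSE POSITIVE
False positives (alphabetical): bee dog owl yak

Answer: bee dog owl yak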